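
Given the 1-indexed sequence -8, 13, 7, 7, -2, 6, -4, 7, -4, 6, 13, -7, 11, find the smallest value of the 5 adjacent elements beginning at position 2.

-2

Elements at indices 2..6: 13, 7, 7, -2, 6
min(13, 7, 7, -2, 6) = -2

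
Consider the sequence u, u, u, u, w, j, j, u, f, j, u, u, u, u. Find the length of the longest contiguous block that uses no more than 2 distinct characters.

5

add u: window [u] (1 distinct), len 1
add u: window [u, u] (1 distinct), len 2
add u: window [u, u, u] (1 distinct), len 3
add u: window [u, u, u, u] (1 distinct), len 4
add w: window [u, u, u, u, w] (2 distinct), len 5
add j: window [w, j] (2 distinct), len 2
add j: window [w, j, j] (2 distinct), len 3
add u: window [j, j, u] (2 distinct), len 3
add f: window [u, f] (2 distinct), len 2
add j: window [f, j] (2 distinct), len 2
add u: window [j, u] (2 distinct), len 2
add u: window [j, u, u] (2 distinct), len 3
add u: window [j, u, u, u] (2 distinct), len 4
add u: window [j, u, u, u, u] (2 distinct), len 5
Longest length with ≤2 distinct: 5.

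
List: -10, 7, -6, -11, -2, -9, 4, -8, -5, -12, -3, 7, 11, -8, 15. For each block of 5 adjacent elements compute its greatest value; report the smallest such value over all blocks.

-10 7 -6 -11 -2 → max 7
7 -6 -11 -2 -9 → max 7
-6 -11 -2 -9 4 → max 4
-11 -2 -9 4 -8 → max 4
-2 -9 4 -8 -5 → max 4
-9 4 -8 -5 -12 → max 4
4 -8 -5 -12 -3 → max 4
-8 -5 -12 -3 7 → max 7
-5 -12 -3 7 11 → max 11
-12 -3 7 11 -8 → max 11
-3 7 11 -8 15 → max 15
Smallest of these is 4.

4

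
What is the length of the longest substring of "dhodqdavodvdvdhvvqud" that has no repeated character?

add d: [d] len 1
add h: [d, h] len 2
add o: [d, h, o] len 3
add d (repeat d, move left end past it): [h, o, d] len 3
add q: [h, o, d, q] len 4
add d (repeat d, move left end past it): [q, d] len 2
add a: [q, d, a] len 3
add v: [q, d, a, v] len 4
add o: [q, d, a, v, o] len 5
add d (repeat d, move left end past it): [a, v, o, d] len 4
add v (repeat v, move left end past it): [o, d, v] len 3
add d (repeat d, move left end past it): [v, d] len 2
add v (repeat v, move left end past it): [d, v] len 2
add d (repeat d, move left end past it): [v, d] len 2
add h: [v, d, h] len 3
add v (repeat v, move left end past it): [d, h, v] len 3
add v (repeat v, move left end past it): [v] len 1
add q: [v, q] len 2
add u: [v, q, u] len 3
add d: [v, q, u, d] len 4
Longest all-distinct length: 5.

5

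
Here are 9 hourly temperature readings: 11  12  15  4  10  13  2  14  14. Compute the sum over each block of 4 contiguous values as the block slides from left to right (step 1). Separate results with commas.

42, 41, 42, 29, 39, 43

[11, 12, 15, 4] → sum 42
[12, 15, 4, 10] → sum 41
[15, 4, 10, 13] → sum 42
[4, 10, 13, 2] → sum 29
[10, 13, 2, 14] → sum 39
[13, 2, 14, 14] → sum 43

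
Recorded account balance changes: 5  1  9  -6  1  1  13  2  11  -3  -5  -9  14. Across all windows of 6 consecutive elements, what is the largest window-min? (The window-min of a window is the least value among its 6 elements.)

-3

[5, 1, 9, -6, 1, 1] → min -6
[1, 9, -6, 1, 1, 13] → min -6
[9, -6, 1, 1, 13, 2] → min -6
[-6, 1, 1, 13, 2, 11] → min -6
[1, 1, 13, 2, 11, -3] → min -3
[1, 13, 2, 11, -3, -5] → min -5
[13, 2, 11, -3, -5, -9] → min -9
[2, 11, -3, -5, -9, 14] → min -9
Largest of these is -3.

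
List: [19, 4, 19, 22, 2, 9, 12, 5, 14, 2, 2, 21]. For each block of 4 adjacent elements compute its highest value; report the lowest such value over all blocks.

12

Each size-4 window and its max:
(19, 4, 19, 22) → max 22
(4, 19, 22, 2) → max 22
(19, 22, 2, 9) → max 22
(22, 2, 9, 12) → max 22
(2, 9, 12, 5) → max 12
(9, 12, 5, 14) → max 14
(12, 5, 14, 2) → max 14
(5, 14, 2, 2) → max 14
(14, 2, 2, 21) → max 21
Lowest of these is 12.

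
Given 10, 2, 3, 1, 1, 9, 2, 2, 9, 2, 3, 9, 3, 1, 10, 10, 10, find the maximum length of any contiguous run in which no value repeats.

4

add 10: [10] len 1
add 2: [10, 2] len 2
add 3: [10, 2, 3] len 3
add 1: [10, 2, 3, 1] len 4
add 1 (repeat 1, move left end past it): [1] len 1
add 9: [1, 9] len 2
add 2: [1, 9, 2] len 3
add 2 (repeat 2, move left end past it): [2] len 1
add 9: [2, 9] len 2
add 2 (repeat 2, move left end past it): [9, 2] len 2
add 3: [9, 2, 3] len 3
add 9 (repeat 9, move left end past it): [2, 3, 9] len 3
add 3 (repeat 3, move left end past it): [9, 3] len 2
add 1: [9, 3, 1] len 3
add 10: [9, 3, 1, 10] len 4
add 10 (repeat 10, move left end past it): [10] len 1
add 10 (repeat 10, move left end past it): [10] len 1
Longest all-distinct length: 4.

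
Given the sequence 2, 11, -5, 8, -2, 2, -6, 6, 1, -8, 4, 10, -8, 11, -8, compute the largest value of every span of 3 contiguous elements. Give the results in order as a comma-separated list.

11, 11, 8, 8, 2, 6, 6, 6, 4, 10, 10, 11, 11

[2, 11, -5] → max 11
[11, -5, 8] → max 11
[-5, 8, -2] → max 8
[8, -2, 2] → max 8
[-2, 2, -6] → max 2
[2, -6, 6] → max 6
[-6, 6, 1] → max 6
[6, 1, -8] → max 6
[1, -8, 4] → max 4
[-8, 4, 10] → max 10
[4, 10, -8] → max 10
[10, -8, 11] → max 11
[-8, 11, -8] → max 11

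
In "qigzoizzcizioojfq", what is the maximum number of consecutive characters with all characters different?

add q: [q] len 1
add i: [q, i] len 2
add g: [q, i, g] len 3
add z: [q, i, g, z] len 4
add o: [q, i, g, z, o] len 5
add i (repeat i, move left end past it): [g, z, o, i] len 4
add z (repeat z, move left end past it): [o, i, z] len 3
add z (repeat z, move left end past it): [z] len 1
add c: [z, c] len 2
add i: [z, c, i] len 3
add z (repeat z, move left end past it): [c, i, z] len 3
add i (repeat i, move left end past it): [z, i] len 2
add o: [z, i, o] len 3
add o (repeat o, move left end past it): [o] len 1
add j: [o, j] len 2
add f: [o, j, f] len 3
add q: [o, j, f, q] len 4
Longest all-distinct length: 5.

5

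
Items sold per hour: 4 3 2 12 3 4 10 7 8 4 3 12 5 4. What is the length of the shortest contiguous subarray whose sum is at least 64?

10

add 4: running sum 4 < 64
add 3: running sum 7 < 64
add 2: running sum 9 < 64
add 12: running sum 21 < 64
add 3: running sum 24 < 64
add 4: running sum 28 < 64
add 10: running sum 38 < 64
add 7: running sum 45 < 64
add 8: running sum 53 < 64
add 4: running sum 57 < 64
add 3: running sum 60 < 64
end 11: [2, 12, 3, 4, 10, 7, 8, 4, 3, 12] sum 65, len 10
end 12: [12, 3, 4, 10, 7, 8, 4, 3, 12, 5] sum 68, len 10
end 13: [12, 3, 4, 10, 7, 8, 4, 3, 12, 5, 4] sum 72, len 11
Shortest qualifying length: 10.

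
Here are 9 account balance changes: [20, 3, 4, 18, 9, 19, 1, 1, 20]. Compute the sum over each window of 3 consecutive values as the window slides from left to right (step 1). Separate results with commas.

Sliding a size-3 window across the 9 values:
[20, 3, 4] → sum 27
[3, 4, 18] → sum 25
[4, 18, 9] → sum 31
[18, 9, 19] → sum 46
[9, 19, 1] → sum 29
[19, 1, 1] → sum 21
[1, 1, 20] → sum 22

27, 25, 31, 46, 29, 21, 22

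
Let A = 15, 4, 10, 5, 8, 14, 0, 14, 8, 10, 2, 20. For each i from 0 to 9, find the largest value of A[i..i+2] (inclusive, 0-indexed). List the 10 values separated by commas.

[15, 4, 10] → max 15
[4, 10, 5] → max 10
[10, 5, 8] → max 10
[5, 8, 14] → max 14
[8, 14, 0] → max 14
[14, 0, 14] → max 14
[0, 14, 8] → max 14
[14, 8, 10] → max 14
[8, 10, 2] → max 10
[10, 2, 20] → max 20

15, 10, 10, 14, 14, 14, 14, 14, 10, 20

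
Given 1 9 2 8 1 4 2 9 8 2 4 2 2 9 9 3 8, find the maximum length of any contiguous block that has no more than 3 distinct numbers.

6

Extend right; when distinct count exceeds 3, shrink from the left:
[1] 1 distinct, len 1
[1, 9] 2 distinct, len 2
[1, 9, 2] 3 distinct, len 3
[9, 2, 8] 3 distinct, len 3
[2, 8, 1] 3 distinct, len 3
[8, 1, 4] 3 distinct, len 3
[1, 4, 2] 3 distinct, len 3
[4, 2, 9] 3 distinct, len 3
[2, 9, 8] 3 distinct, len 3
[2, 9, 8, 2] 3 distinct, len 4
[8, 2, 4] 3 distinct, len 3
[8, 2, 4, 2] 3 distinct, len 4
[8, 2, 4, 2, 2] 3 distinct, len 5
[2, 4, 2, 2, 9] 3 distinct, len 5
[2, 4, 2, 2, 9, 9] 3 distinct, len 6
[2, 2, 9, 9, 3] 3 distinct, len 5
[9, 9, 3, 8] 3 distinct, len 4
Longest length with ≤3 distinct: 6.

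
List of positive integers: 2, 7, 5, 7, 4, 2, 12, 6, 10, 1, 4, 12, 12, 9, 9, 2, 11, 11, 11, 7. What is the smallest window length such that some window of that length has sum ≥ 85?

add 2: running sum 2 < 85
add 7: running sum 9 < 85
add 5: running sum 14 < 85
add 7: running sum 21 < 85
add 4: running sum 25 < 85
add 2: running sum 27 < 85
add 12: running sum 39 < 85
add 6: running sum 45 < 85
add 10: running sum 55 < 85
add 1: running sum 56 < 85
add 4: running sum 60 < 85
add 12: running sum 72 < 85
add 12: running sum 84 < 85
end 13: [7, 5, 7, 4, 2, 12, 6, 10, 1, 4, 12, 12, 9] sum 91, len 13
end 14: [7, 4, 2, 12, 6, 10, 1, 4, 12, 12, 9, 9] sum 88, len 12
end 15: [7, 4, 2, 12, 6, 10, 1, 4, 12, 12, 9, 9, 2] sum 90, len 13
end 16: [12, 6, 10, 1, 4, 12, 12, 9, 9, 2, 11] sum 88, len 11
end 17: [6, 10, 1, 4, 12, 12, 9, 9, 2, 11, 11] sum 87, len 11
end 18: [10, 1, 4, 12, 12, 9, 9, 2, 11, 11, 11] sum 92, len 11
end 19: [4, 12, 12, 9, 9, 2, 11, 11, 11, 7] sum 88, len 10
Shortest qualifying length: 10.

10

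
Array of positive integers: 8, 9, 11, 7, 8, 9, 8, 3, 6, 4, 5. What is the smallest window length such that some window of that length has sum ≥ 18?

add 8: running sum 8 < 18
add 9: running sum 17 < 18
add 11: shortest ending here [9, 11] sum 20, len 2
add 7: shortest ending here [11, 7] sum 18, len 2
add 8: shortest ending here [11, 7, 8] sum 26, len 3
add 9: shortest ending here [7, 8, 9] sum 24, len 3
add 8: shortest ending here [8, 9, 8] sum 25, len 3
add 3: shortest ending here [9, 8, 3] sum 20, len 3
add 6: shortest ending here [9, 8, 3, 6] sum 26, len 4
add 4: shortest ending here [8, 3, 6, 4] sum 21, len 4
add 5: shortest ending here [3, 6, 4, 5] sum 18, len 4
Shortest qualifying length: 2.

2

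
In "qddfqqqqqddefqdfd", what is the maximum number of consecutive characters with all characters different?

add q: [q] len 1
add d: [q, d] len 2
add d (repeat d, move left end past it): [d] len 1
add f: [d, f] len 2
add q: [d, f, q] len 3
add q (repeat q, move left end past it): [q] len 1
add q (repeat q, move left end past it): [q] len 1
add q (repeat q, move left end past it): [q] len 1
add q (repeat q, move left end past it): [q] len 1
add d: [q, d] len 2
add d (repeat d, move left end past it): [d] len 1
add e: [d, e] len 2
add f: [d, e, f] len 3
add q: [d, e, f, q] len 4
add d (repeat d, move left end past it): [e, f, q, d] len 4
add f (repeat f, move left end past it): [q, d, f] len 3
add d (repeat d, move left end past it): [f, d] len 2
Longest all-distinct length: 4.

4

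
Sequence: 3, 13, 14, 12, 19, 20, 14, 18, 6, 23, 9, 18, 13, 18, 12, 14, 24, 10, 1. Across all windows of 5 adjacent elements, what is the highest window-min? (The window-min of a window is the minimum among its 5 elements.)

Each size-5 window and its min:
(3, 13, 14, 12, 19) → min 3
(13, 14, 12, 19, 20) → min 12
(14, 12, 19, 20, 14) → min 12
(12, 19, 20, 14, 18) → min 12
(19, 20, 14, 18, 6) → min 6
(20, 14, 18, 6, 23) → min 6
(14, 18, 6, 23, 9) → min 6
(18, 6, 23, 9, 18) → min 6
(6, 23, 9, 18, 13) → min 6
(23, 9, 18, 13, 18) → min 9
(9, 18, 13, 18, 12) → min 9
(18, 13, 18, 12, 14) → min 12
(13, 18, 12, 14, 24) → min 12
(18, 12, 14, 24, 10) → min 10
(12, 14, 24, 10, 1) → min 1
Highest of these is 12.

12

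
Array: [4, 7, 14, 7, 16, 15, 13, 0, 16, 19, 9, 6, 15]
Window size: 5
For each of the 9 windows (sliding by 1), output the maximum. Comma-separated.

16, 16, 16, 16, 16, 19, 19, 19, 19

Sliding a size-5 window across the 13 values:
4 7 14 7 16 → max 16
7 14 7 16 15 → max 16
14 7 16 15 13 → max 16
7 16 15 13 0 → max 16
16 15 13 0 16 → max 16
15 13 0 16 19 → max 19
13 0 16 19 9 → max 19
0 16 19 9 6 → max 19
16 19 9 6 15 → max 19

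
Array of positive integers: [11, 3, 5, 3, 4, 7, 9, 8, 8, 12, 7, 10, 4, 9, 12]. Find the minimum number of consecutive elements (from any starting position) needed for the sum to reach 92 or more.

Extend right; whenever the sum reaches 92, record the length and shrink from the left:
add 11: running sum 11 < 92
add 3: running sum 14 < 92
add 5: running sum 19 < 92
add 3: running sum 22 < 92
add 4: running sum 26 < 92
add 7: running sum 33 < 92
add 9: running sum 42 < 92
add 8: running sum 50 < 92
add 8: running sum 58 < 92
add 12: running sum 70 < 92
add 7: running sum 77 < 92
add 10: running sum 87 < 92
add 4: running sum 91 < 92
end 13: [11, 3, 5, 3, 4, 7, 9, 8, 8, 12, 7, 10, 4, 9] sum 100, len 14
end 14: [3, 4, 7, 9, 8, 8, 12, 7, 10, 4, 9, 12] sum 93, len 12
Shortest qualifying length: 12.

12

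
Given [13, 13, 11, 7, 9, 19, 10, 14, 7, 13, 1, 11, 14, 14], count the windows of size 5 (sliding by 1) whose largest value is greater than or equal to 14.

9

(13, 13, 11, 7, 9) → max 13
(13, 11, 7, 9, 19) → max 19  ≥ 14 ✓
(11, 7, 9, 19, 10) → max 19  ≥ 14 ✓
(7, 9, 19, 10, 14) → max 19  ≥ 14 ✓
(9, 19, 10, 14, 7) → max 19  ≥ 14 ✓
(19, 10, 14, 7, 13) → max 19  ≥ 14 ✓
(10, 14, 7, 13, 1) → max 14  ≥ 14 ✓
(14, 7, 13, 1, 11) → max 14  ≥ 14 ✓
(7, 13, 1, 11, 14) → max 14  ≥ 14 ✓
(13, 1, 11, 14, 14) → max 14  ≥ 14 ✓
9 windows satisfy the condition.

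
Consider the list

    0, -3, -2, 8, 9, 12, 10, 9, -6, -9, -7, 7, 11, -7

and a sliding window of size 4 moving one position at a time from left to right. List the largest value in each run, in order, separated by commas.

0 -3 -2 8 → max 8
-3 -2 8 9 → max 9
-2 8 9 12 → max 12
8 9 12 10 → max 12
9 12 10 9 → max 12
12 10 9 -6 → max 12
10 9 -6 -9 → max 10
9 -6 -9 -7 → max 9
-6 -9 -7 7 → max 7
-9 -7 7 11 → max 11
-7 7 11 -7 → max 11

8, 9, 12, 12, 12, 12, 10, 9, 7, 11, 11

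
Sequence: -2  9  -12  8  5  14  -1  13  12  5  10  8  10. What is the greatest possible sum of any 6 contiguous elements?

-2 9 -12 8 5 14 → sum 22
9 -12 8 5 14 -1 → sum 23
-12 8 5 14 -1 13 → sum 27
8 5 14 -1 13 12 → sum 51
5 14 -1 13 12 5 → sum 48
14 -1 13 12 5 10 → sum 53
-1 13 12 5 10 8 → sum 47
13 12 5 10 8 10 → sum 58
Greatest of these is 58.

58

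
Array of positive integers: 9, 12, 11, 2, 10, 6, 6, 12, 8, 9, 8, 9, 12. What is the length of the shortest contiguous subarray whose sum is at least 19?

2

Extend right; whenever the sum reaches 19, record the length and shrink from the left:
add 9: running sum 9 < 19
end 1: [9, 12] sum 21, len 2
end 2: [12, 11] sum 23, len 2
end 3: [12, 11, 2] sum 25, len 3
end 4: [11, 2, 10] sum 23, len 3
end 5: [11, 2, 10, 6] sum 29, len 4
end 6: [10, 6, 6] sum 22, len 3
end 7: [6, 6, 12] sum 24, len 3
end 8: [12, 8] sum 20, len 2
end 9: [12, 8, 9] sum 29, len 3
end 10: [8, 9, 8] sum 25, len 3
end 11: [9, 8, 9] sum 26, len 3
end 12: [9, 12] sum 21, len 2
Shortest qualifying length: 2.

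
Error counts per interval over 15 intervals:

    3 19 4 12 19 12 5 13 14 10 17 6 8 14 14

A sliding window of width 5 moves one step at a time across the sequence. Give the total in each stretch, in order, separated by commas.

3 19 4 12 19 → sum 57
19 4 12 19 12 → sum 66
4 12 19 12 5 → sum 52
12 19 12 5 13 → sum 61
19 12 5 13 14 → sum 63
12 5 13 14 10 → sum 54
5 13 14 10 17 → sum 59
13 14 10 17 6 → sum 60
14 10 17 6 8 → sum 55
10 17 6 8 14 → sum 55
17 6 8 14 14 → sum 59

57, 66, 52, 61, 63, 54, 59, 60, 55, 55, 59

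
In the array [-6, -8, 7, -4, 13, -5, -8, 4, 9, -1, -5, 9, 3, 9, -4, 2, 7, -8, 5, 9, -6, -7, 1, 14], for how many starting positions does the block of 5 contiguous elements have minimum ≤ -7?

14

-6 -8 7 -4 13 → min -8  ≤ -7 ✓
-8 7 -4 13 -5 → min -8  ≤ -7 ✓
7 -4 13 -5 -8 → min -8  ≤ -7 ✓
-4 13 -5 -8 4 → min -8  ≤ -7 ✓
13 -5 -8 4 9 → min -8  ≤ -7 ✓
-5 -8 4 9 -1 → min -8  ≤ -7 ✓
-8 4 9 -1 -5 → min -8  ≤ -7 ✓
4 9 -1 -5 9 → min -5
9 -1 -5 9 3 → min -5
-1 -5 9 3 9 → min -5
-5 9 3 9 -4 → min -5
9 3 9 -4 2 → min -4
3 9 -4 2 7 → min -4
9 -4 2 7 -8 → min -8  ≤ -7 ✓
-4 2 7 -8 5 → min -8  ≤ -7 ✓
2 7 -8 5 9 → min -8  ≤ -7 ✓
7 -8 5 9 -6 → min -8  ≤ -7 ✓
-8 5 9 -6 -7 → min -8  ≤ -7 ✓
5 9 -6 -7 1 → min -7  ≤ -7 ✓
9 -6 -7 1 14 → min -7  ≤ -7 ✓
14 windows satisfy the condition.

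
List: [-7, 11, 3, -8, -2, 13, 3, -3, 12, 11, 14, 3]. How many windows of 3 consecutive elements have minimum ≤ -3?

[-7, 11, 3] → min -7  ≤ -3 ✓
[11, 3, -8] → min -8  ≤ -3 ✓
[3, -8, -2] → min -8  ≤ -3 ✓
[-8, -2, 13] → min -8  ≤ -3 ✓
[-2, 13, 3] → min -2
[13, 3, -3] → min -3  ≤ -3 ✓
[3, -3, 12] → min -3  ≤ -3 ✓
[-3, 12, 11] → min -3  ≤ -3 ✓
[12, 11, 14] → min 11
[11, 14, 3] → min 3
7 windows satisfy the condition.

7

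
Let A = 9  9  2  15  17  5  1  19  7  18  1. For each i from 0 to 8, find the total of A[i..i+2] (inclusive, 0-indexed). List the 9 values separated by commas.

20, 26, 34, 37, 23, 25, 27, 44, 26

9 9 2 → sum 20
9 2 15 → sum 26
2 15 17 → sum 34
15 17 5 → sum 37
17 5 1 → sum 23
5 1 19 → sum 25
1 19 7 → sum 27
19 7 18 → sum 44
7 18 1 → sum 26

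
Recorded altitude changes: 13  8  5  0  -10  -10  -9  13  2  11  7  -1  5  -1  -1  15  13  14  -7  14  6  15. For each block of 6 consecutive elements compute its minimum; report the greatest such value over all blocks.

-1

Window mins for each of the 17 positions:
(13, 8, 5, 0, -10, -10) → min -10
(8, 5, 0, -10, -10, -9) → min -10
(5, 0, -10, -10, -9, 13) → min -10
(0, -10, -10, -9, 13, 2) → min -10
(-10, -10, -9, 13, 2, 11) → min -10
(-10, -9, 13, 2, 11, 7) → min -10
(-9, 13, 2, 11, 7, -1) → min -9
(13, 2, 11, 7, -1, 5) → min -1
(2, 11, 7, -1, 5, -1) → min -1
(11, 7, -1, 5, -1, -1) → min -1
(7, -1, 5, -1, -1, 15) → min -1
(-1, 5, -1, -1, 15, 13) → min -1
(5, -1, -1, 15, 13, 14) → min -1
(-1, -1, 15, 13, 14, -7) → min -7
(-1, 15, 13, 14, -7, 14) → min -7
(15, 13, 14, -7, 14, 6) → min -7
(13, 14, -7, 14, 6, 15) → min -7
Greatest of these is -1.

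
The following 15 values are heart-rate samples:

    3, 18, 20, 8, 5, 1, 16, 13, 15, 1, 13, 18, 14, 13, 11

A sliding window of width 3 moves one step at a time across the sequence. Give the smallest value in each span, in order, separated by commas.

[3, 18, 20] → min 3
[18, 20, 8] → min 8
[20, 8, 5] → min 5
[8, 5, 1] → min 1
[5, 1, 16] → min 1
[1, 16, 13] → min 1
[16, 13, 15] → min 13
[13, 15, 1] → min 1
[15, 1, 13] → min 1
[1, 13, 18] → min 1
[13, 18, 14] → min 13
[18, 14, 13] → min 13
[14, 13, 11] → min 11

3, 8, 5, 1, 1, 1, 13, 1, 1, 1, 13, 13, 11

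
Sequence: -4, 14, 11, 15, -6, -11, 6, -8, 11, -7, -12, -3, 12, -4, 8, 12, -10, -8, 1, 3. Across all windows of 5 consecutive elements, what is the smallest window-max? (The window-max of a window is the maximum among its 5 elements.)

11

Each size-5 window and its max:
(-4, 14, 11, 15, -6) → max 15
(14, 11, 15, -6, -11) → max 15
(11, 15, -6, -11, 6) → max 15
(15, -6, -11, 6, -8) → max 15
(-6, -11, 6, -8, 11) → max 11
(-11, 6, -8, 11, -7) → max 11
(6, -8, 11, -7, -12) → max 11
(-8, 11, -7, -12, -3) → max 11
(11, -7, -12, -3, 12) → max 12
(-7, -12, -3, 12, -4) → max 12
(-12, -3, 12, -4, 8) → max 12
(-3, 12, -4, 8, 12) → max 12
(12, -4, 8, 12, -10) → max 12
(-4, 8, 12, -10, -8) → max 12
(8, 12, -10, -8, 1) → max 12
(12, -10, -8, 1, 3) → max 12
Smallest of these is 11.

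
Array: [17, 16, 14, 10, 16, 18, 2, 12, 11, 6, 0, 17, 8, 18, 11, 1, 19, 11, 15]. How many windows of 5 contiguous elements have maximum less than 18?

4

17 16 14 10 16 → max 17  < 18 ✓
16 14 10 16 18 → max 18
14 10 16 18 2 → max 18
10 16 18 2 12 → max 18
16 18 2 12 11 → max 18
18 2 12 11 6 → max 18
2 12 11 6 0 → max 12  < 18 ✓
12 11 6 0 17 → max 17  < 18 ✓
11 6 0 17 8 → max 17  < 18 ✓
6 0 17 8 18 → max 18
0 17 8 18 11 → max 18
17 8 18 11 1 → max 18
8 18 11 1 19 → max 19
18 11 1 19 11 → max 19
11 1 19 11 15 → max 19
4 windows satisfy the condition.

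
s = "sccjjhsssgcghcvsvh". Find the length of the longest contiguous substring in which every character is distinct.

5

[s] len 1
[s, c] len 2
[c] len 1
[c, j] len 2
[j] len 1
[j, h] len 2
[j, h, s] len 3
[s] len 1
[s] len 1
[s, g] len 2
[s, g, c] len 3
[c, g] len 2
[c, g, h] len 3
[g, h, c] len 3
[g, h, c, v] len 4
[g, h, c, v, s] len 5
[s, v] len 2
[s, v, h] len 3
Longest all-distinct length: 5.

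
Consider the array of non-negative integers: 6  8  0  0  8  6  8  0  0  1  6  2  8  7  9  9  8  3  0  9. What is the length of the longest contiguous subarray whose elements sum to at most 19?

6

Extend to the right; shrink from the left whenever the sum exceeds 19:
→ 6: sum 6, len 1
→ 8: sum 14, len 2
→ 0: sum 14, len 3
→ 0: sum 14, len 4
→ 8 (dropped 6): sum 16, len 4
→ 6 (dropped 8): sum 14, len 4
→ 8 (dropped 0, 0, 8): sum 14, len 2
→ 0: sum 14, len 3
→ 0: sum 14, len 4
→ 1: sum 15, len 5
→ 6 (dropped 6): sum 15, len 5
→ 2: sum 17, len 6
→ 8 (dropped 8): sum 17, len 6
→ 7 (dropped 0, 0, 1, 6): sum 17, len 3
→ 9 (dropped 2, 8): sum 16, len 2
→ 9 (dropped 7): sum 18, len 2
→ 8 (dropped 9): sum 17, len 2
→ 3 (dropped 9): sum 11, len 2
→ 0: sum 11, len 3
→ 9 (dropped 8): sum 12, len 3
Longest length seen: 6.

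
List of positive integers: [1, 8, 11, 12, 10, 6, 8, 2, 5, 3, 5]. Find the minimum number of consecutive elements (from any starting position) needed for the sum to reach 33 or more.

add 1: running sum 1 < 33
add 8: running sum 9 < 33
add 11: running sum 20 < 33
add 12: running sum 32 < 33
add 10: shortest ending here [11, 12, 10] sum 33, len 3
add 6: shortest ending here [11, 12, 10, 6] sum 39, len 4
add 8: shortest ending here [12, 10, 6, 8] sum 36, len 4
add 2: shortest ending here [12, 10, 6, 8, 2] sum 38, len 5
add 5: shortest ending here [12, 10, 6, 8, 2, 5] sum 43, len 6
add 3: shortest ending here [10, 6, 8, 2, 5, 3] sum 34, len 6
add 5: shortest ending here [10, 6, 8, 2, 5, 3, 5] sum 39, len 7
Shortest qualifying length: 3.

3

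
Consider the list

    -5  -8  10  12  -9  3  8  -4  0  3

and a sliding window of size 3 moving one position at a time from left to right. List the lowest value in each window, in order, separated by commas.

-8, -8, -9, -9, -9, -4, -4, -4

(-5, -8, 10) → min -8
(-8, 10, 12) → min -8
(10, 12, -9) → min -9
(12, -9, 3) → min -9
(-9, 3, 8) → min -9
(3, 8, -4) → min -4
(8, -4, 0) → min -4
(-4, 0, 3) → min -4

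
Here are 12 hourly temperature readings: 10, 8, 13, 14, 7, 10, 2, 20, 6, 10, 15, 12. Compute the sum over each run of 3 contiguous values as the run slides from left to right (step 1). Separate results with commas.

31, 35, 34, 31, 19, 32, 28, 36, 31, 37

10 8 13 → sum 31
8 13 14 → sum 35
13 14 7 → sum 34
14 7 10 → sum 31
7 10 2 → sum 19
10 2 20 → sum 32
2 20 6 → sum 28
20 6 10 → sum 36
6 10 15 → sum 31
10 15 12 → sum 37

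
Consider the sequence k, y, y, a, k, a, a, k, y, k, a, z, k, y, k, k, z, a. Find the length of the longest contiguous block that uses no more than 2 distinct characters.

[k] 1 distinct, len 1
[k, y] 2 distinct, len 2
[k, y, y] 2 distinct, len 3
[y, y, a] 2 distinct, len 3
[a, k] 2 distinct, len 2
[a, k, a] 2 distinct, len 3
[a, k, a, a] 2 distinct, len 4
[a, k, a, a, k] 2 distinct, len 5
[k, y] 2 distinct, len 2
[k, y, k] 2 distinct, len 3
[k, a] 2 distinct, len 2
[a, z] 2 distinct, len 2
[z, k] 2 distinct, len 2
[k, y] 2 distinct, len 2
[k, y, k] 2 distinct, len 3
[k, y, k, k] 2 distinct, len 4
[k, k, z] 2 distinct, len 3
[z, a] 2 distinct, len 2
Longest length with ≤2 distinct: 5.

5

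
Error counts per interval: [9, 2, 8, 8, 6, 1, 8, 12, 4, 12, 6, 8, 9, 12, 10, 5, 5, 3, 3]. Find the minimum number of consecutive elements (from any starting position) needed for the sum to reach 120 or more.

add 9: running sum 9 < 120
add 2: running sum 11 < 120
add 8: running sum 19 < 120
add 8: running sum 27 < 120
add 6: running sum 33 < 120
add 1: running sum 34 < 120
add 8: running sum 42 < 120
add 12: running sum 54 < 120
add 4: running sum 58 < 120
add 12: running sum 70 < 120
add 6: running sum 76 < 120
add 8: running sum 84 < 120
add 9: running sum 93 < 120
add 12: running sum 105 < 120
add 10: running sum 115 < 120
add 5: shortest ending here [9, 2, 8, 8, 6, 1, 8, 12, 4, 12, 6, 8, 9, 12, 10, 5] sum 120, len 16
add 5: shortest ending here [9, 2, 8, 8, 6, 1, 8, 12, 4, 12, 6, 8, 9, 12, 10, 5, 5] sum 125, len 17
add 3: shortest ending here [9, 2, 8, 8, 6, 1, 8, 12, 4, 12, 6, 8, 9, 12, 10, 5, 5, 3] sum 128, len 18
add 3: shortest ending here [8, 8, 6, 1, 8, 12, 4, 12, 6, 8, 9, 12, 10, 5, 5, 3, 3] sum 120, len 17
Shortest qualifying length: 16.

16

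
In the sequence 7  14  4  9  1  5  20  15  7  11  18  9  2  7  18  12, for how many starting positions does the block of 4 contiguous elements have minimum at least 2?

9

[7, 14, 4, 9] → min 4  ≥ 2 ✓
[14, 4, 9, 1] → min 1
[4, 9, 1, 5] → min 1
[9, 1, 5, 20] → min 1
[1, 5, 20, 15] → min 1
[5, 20, 15, 7] → min 5  ≥ 2 ✓
[20, 15, 7, 11] → min 7  ≥ 2 ✓
[15, 7, 11, 18] → min 7  ≥ 2 ✓
[7, 11, 18, 9] → min 7  ≥ 2 ✓
[11, 18, 9, 2] → min 2  ≥ 2 ✓
[18, 9, 2, 7] → min 2  ≥ 2 ✓
[9, 2, 7, 18] → min 2  ≥ 2 ✓
[2, 7, 18, 12] → min 2  ≥ 2 ✓
9 windows satisfy the condition.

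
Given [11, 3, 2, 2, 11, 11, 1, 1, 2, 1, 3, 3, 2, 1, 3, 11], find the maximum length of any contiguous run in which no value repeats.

[11] len 1
[11, 3] len 2
[11, 3, 2] len 3
[2] len 1
[2, 11] len 2
[11] len 1
[11, 1] len 2
[1] len 1
[1, 2] len 2
[2, 1] len 2
[2, 1, 3] len 3
[3] len 1
[3, 2] len 2
[3, 2, 1] len 3
[2, 1, 3] len 3
[2, 1, 3, 11] len 4
Longest all-distinct length: 4.

4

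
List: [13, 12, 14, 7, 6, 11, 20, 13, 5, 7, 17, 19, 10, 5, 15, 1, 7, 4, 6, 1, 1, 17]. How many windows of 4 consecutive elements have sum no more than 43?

(13, 12, 14, 7) → sum 46
(12, 14, 7, 6) → sum 39  ≤ 43 ✓
(14, 7, 6, 11) → sum 38  ≤ 43 ✓
(7, 6, 11, 20) → sum 44
(6, 11, 20, 13) → sum 50
(11, 20, 13, 5) → sum 49
(20, 13, 5, 7) → sum 45
(13, 5, 7, 17) → sum 42  ≤ 43 ✓
(5, 7, 17, 19) → sum 48
(7, 17, 19, 10) → sum 53
(17, 19, 10, 5) → sum 51
(19, 10, 5, 15) → sum 49
(10, 5, 15, 1) → sum 31  ≤ 43 ✓
(5, 15, 1, 7) → sum 28  ≤ 43 ✓
(15, 1, 7, 4) → sum 27  ≤ 43 ✓
(1, 7, 4, 6) → sum 18  ≤ 43 ✓
(7, 4, 6, 1) → sum 18  ≤ 43 ✓
(4, 6, 1, 1) → sum 12  ≤ 43 ✓
(6, 1, 1, 17) → sum 25  ≤ 43 ✓
10 windows satisfy the condition.

10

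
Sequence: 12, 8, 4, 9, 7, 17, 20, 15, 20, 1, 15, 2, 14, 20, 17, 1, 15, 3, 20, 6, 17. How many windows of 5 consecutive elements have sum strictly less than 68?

12

(12, 8, 4, 9, 7) → sum 40  < 68 ✓
(8, 4, 9, 7, 17) → sum 45  < 68 ✓
(4, 9, 7, 17, 20) → sum 57  < 68 ✓
(9, 7, 17, 20, 15) → sum 68
(7, 17, 20, 15, 20) → sum 79
(17, 20, 15, 20, 1) → sum 73
(20, 15, 20, 1, 15) → sum 71
(15, 20, 1, 15, 2) → sum 53  < 68 ✓
(20, 1, 15, 2, 14) → sum 52  < 68 ✓
(1, 15, 2, 14, 20) → sum 52  < 68 ✓
(15, 2, 14, 20, 17) → sum 68
(2, 14, 20, 17, 1) → sum 54  < 68 ✓
(14, 20, 17, 1, 15) → sum 67  < 68 ✓
(20, 17, 1, 15, 3) → sum 56  < 68 ✓
(17, 1, 15, 3, 20) → sum 56  < 68 ✓
(1, 15, 3, 20, 6) → sum 45  < 68 ✓
(15, 3, 20, 6, 17) → sum 61  < 68 ✓
12 windows satisfy the condition.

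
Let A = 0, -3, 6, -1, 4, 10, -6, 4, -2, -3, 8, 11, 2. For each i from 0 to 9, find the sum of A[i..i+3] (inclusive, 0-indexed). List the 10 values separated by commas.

2, 6, 19, 7, 12, 6, -7, 7, 14, 18

Sliding a size-4 window across the 13 values:
0 -3 6 -1 → sum 2
-3 6 -1 4 → sum 6
6 -1 4 10 → sum 19
-1 4 10 -6 → sum 7
4 10 -6 4 → sum 12
10 -6 4 -2 → sum 6
-6 4 -2 -3 → sum -7
4 -2 -3 8 → sum 7
-2 -3 8 11 → sum 14
-3 8 11 2 → sum 18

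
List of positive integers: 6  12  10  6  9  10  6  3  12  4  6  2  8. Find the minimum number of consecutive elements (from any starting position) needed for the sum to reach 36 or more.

add 6: running sum 6 < 36
add 12: running sum 18 < 36
add 10: running sum 28 < 36
add 6: running sum 34 < 36
end 4: [12, 10, 6, 9] sum 37, len 4
end 5: [12, 10, 6, 9, 10] sum 47, len 5
end 6: [10, 6, 9, 10, 6] sum 41, len 5
end 7: [10, 6, 9, 10, 6, 3] sum 44, len 6
end 8: [9, 10, 6, 3, 12] sum 40, len 5
end 9: [9, 10, 6, 3, 12, 4] sum 44, len 6
end 10: [10, 6, 3, 12, 4, 6] sum 41, len 6
end 11: [10, 6, 3, 12, 4, 6, 2] sum 43, len 7
end 12: [6, 3, 12, 4, 6, 2, 8] sum 41, len 7
Shortest qualifying length: 4.

4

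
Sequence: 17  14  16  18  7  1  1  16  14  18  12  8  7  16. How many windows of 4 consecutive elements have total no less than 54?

3

17 14 16 18 → sum 65  ≥ 54 ✓
14 16 18 7 → sum 55  ≥ 54 ✓
16 18 7 1 → sum 42
18 7 1 1 → sum 27
7 1 1 16 → sum 25
1 1 16 14 → sum 32
1 16 14 18 → sum 49
16 14 18 12 → sum 60  ≥ 54 ✓
14 18 12 8 → sum 52
18 12 8 7 → sum 45
12 8 7 16 → sum 43
3 windows satisfy the condition.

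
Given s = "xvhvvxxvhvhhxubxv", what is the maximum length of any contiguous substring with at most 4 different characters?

14

[x] 1 distinct, len 1
[x, v] 2 distinct, len 2
[x, v, h] 3 distinct, len 3
[x, v, h, v] 3 distinct, len 4
[x, v, h, v, v] 3 distinct, len 5
[x, v, h, v, v, x] 3 distinct, len 6
[x, v, h, v, v, x, x] 3 distinct, len 7
[x, v, h, v, v, x, x, v] 3 distinct, len 8
[x, v, h, v, v, x, x, v, h] 3 distinct, len 9
[x, v, h, v, v, x, x, v, h, v] 3 distinct, len 10
[x, v, h, v, v, x, x, v, h, v, h] 3 distinct, len 11
[x, v, h, v, v, x, x, v, h, v, h, h] 3 distinct, len 12
[x, v, h, v, v, x, x, v, h, v, h, h, x] 3 distinct, len 13
[x, v, h, v, v, x, x, v, h, v, h, h, x, u] 4 distinct, len 14
[h, h, x, u, b] 4 distinct, len 5
[h, h, x, u, b, x] 4 distinct, len 6
[x, u, b, x, v] 4 distinct, len 5
Longest length with ≤4 distinct: 14.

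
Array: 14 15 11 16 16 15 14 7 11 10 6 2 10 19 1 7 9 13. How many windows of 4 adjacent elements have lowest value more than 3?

8

(14, 15, 11, 16) → min 11  > 3 ✓
(15, 11, 16, 16) → min 11  > 3 ✓
(11, 16, 16, 15) → min 11  > 3 ✓
(16, 16, 15, 14) → min 14  > 3 ✓
(16, 15, 14, 7) → min 7  > 3 ✓
(15, 14, 7, 11) → min 7  > 3 ✓
(14, 7, 11, 10) → min 7  > 3 ✓
(7, 11, 10, 6) → min 6  > 3 ✓
(11, 10, 6, 2) → min 2
(10, 6, 2, 10) → min 2
(6, 2, 10, 19) → min 2
(2, 10, 19, 1) → min 1
(10, 19, 1, 7) → min 1
(19, 1, 7, 9) → min 1
(1, 7, 9, 13) → min 1
8 windows satisfy the condition.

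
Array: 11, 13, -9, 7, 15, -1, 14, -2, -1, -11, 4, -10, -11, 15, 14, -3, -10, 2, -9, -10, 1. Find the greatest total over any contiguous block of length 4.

11 13 -9 7 → sum 22
13 -9 7 15 → sum 26
-9 7 15 -1 → sum 12
7 15 -1 14 → sum 35
15 -1 14 -2 → sum 26
-1 14 -2 -1 → sum 10
14 -2 -1 -11 → sum 0
-2 -1 -11 4 → sum -10
-1 -11 4 -10 → sum -18
-11 4 -10 -11 → sum -28
4 -10 -11 15 → sum -2
-10 -11 15 14 → sum 8
-11 15 14 -3 → sum 15
15 14 -3 -10 → sum 16
14 -3 -10 2 → sum 3
-3 -10 2 -9 → sum -20
-10 2 -9 -10 → sum -27
2 -9 -10 1 → sum -16
Greatest of these is 35.

35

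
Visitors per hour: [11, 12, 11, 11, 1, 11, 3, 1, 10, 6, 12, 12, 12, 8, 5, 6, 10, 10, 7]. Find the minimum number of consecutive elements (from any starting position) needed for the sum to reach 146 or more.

18

add 11: running sum 11 < 146
add 12: running sum 23 < 146
add 11: running sum 34 < 146
add 11: running sum 45 < 146
add 1: running sum 46 < 146
add 11: running sum 57 < 146
add 3: running sum 60 < 146
add 1: running sum 61 < 146
add 10: running sum 71 < 146
add 6: running sum 77 < 146
add 12: running sum 89 < 146
add 12: running sum 101 < 146
add 12: running sum 113 < 146
add 8: running sum 121 < 146
add 5: running sum 126 < 146
add 6: running sum 132 < 146
add 10: running sum 142 < 146
add 10: shortest ending here [11, 12, 11, 11, 1, 11, 3, 1, 10, 6, 12, 12, 12, 8, 5, 6, 10, 10] sum 152, len 18
add 7: shortest ending here [12, 11, 11, 1, 11, 3, 1, 10, 6, 12, 12, 12, 8, 5, 6, 10, 10, 7] sum 148, len 18
Shortest qualifying length: 18.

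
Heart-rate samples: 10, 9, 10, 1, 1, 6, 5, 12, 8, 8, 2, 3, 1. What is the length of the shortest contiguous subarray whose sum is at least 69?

add 10: running sum 10 < 69
add 9: running sum 19 < 69
add 10: running sum 29 < 69
add 1: running sum 30 < 69
add 1: running sum 31 < 69
add 6: running sum 37 < 69
add 5: running sum 42 < 69
add 12: running sum 54 < 69
add 8: running sum 62 < 69
end 9: [10, 9, 10, 1, 1, 6, 5, 12, 8, 8] sum 70, len 10
end 10: [10, 9, 10, 1, 1, 6, 5, 12, 8, 8, 2] sum 72, len 11
end 11: [10, 9, 10, 1, 1, 6, 5, 12, 8, 8, 2, 3] sum 75, len 12
end 12: [10, 9, 10, 1, 1, 6, 5, 12, 8, 8, 2, 3, 1] sum 76, len 13
Shortest qualifying length: 10.

10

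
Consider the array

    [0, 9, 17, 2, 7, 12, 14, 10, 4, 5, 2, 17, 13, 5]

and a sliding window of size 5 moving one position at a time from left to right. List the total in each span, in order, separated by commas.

(0, 9, 17, 2, 7) → sum 35
(9, 17, 2, 7, 12) → sum 47
(17, 2, 7, 12, 14) → sum 52
(2, 7, 12, 14, 10) → sum 45
(7, 12, 14, 10, 4) → sum 47
(12, 14, 10, 4, 5) → sum 45
(14, 10, 4, 5, 2) → sum 35
(10, 4, 5, 2, 17) → sum 38
(4, 5, 2, 17, 13) → sum 41
(5, 2, 17, 13, 5) → sum 42

35, 47, 52, 45, 47, 45, 35, 38, 41, 42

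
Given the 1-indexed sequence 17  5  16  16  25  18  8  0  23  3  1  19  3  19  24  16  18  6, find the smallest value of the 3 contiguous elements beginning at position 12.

3

Elements at indices 12..14: 19, 3, 19
min(19, 3, 19) = 3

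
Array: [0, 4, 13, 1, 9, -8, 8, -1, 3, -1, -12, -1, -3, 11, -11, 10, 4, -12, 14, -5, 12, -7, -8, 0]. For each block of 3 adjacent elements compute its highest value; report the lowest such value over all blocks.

-1

Each size-3 window and its max:
0 4 13 → max 13
4 13 1 → max 13
13 1 9 → max 13
1 9 -8 → max 9
9 -8 8 → max 9
-8 8 -1 → max 8
8 -1 3 → max 8
-1 3 -1 → max 3
3 -1 -12 → max 3
-1 -12 -1 → max -1
-12 -1 -3 → max -1
-1 -3 11 → max 11
-3 11 -11 → max 11
11 -11 10 → max 11
-11 10 4 → max 10
10 4 -12 → max 10
4 -12 14 → max 14
-12 14 -5 → max 14
14 -5 12 → max 14
-5 12 -7 → max 12
12 -7 -8 → max 12
-7 -8 0 → max 0
Lowest of these is -1.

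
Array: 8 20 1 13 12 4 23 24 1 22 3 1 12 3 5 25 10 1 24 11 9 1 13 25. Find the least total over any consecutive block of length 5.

24

Window sums for each of the 20 positions:
8 20 1 13 12 → sum 54
20 1 13 12 4 → sum 50
1 13 12 4 23 → sum 53
13 12 4 23 24 → sum 76
12 4 23 24 1 → sum 64
4 23 24 1 22 → sum 74
23 24 1 22 3 → sum 73
24 1 22 3 1 → sum 51
1 22 3 1 12 → sum 39
22 3 1 12 3 → sum 41
3 1 12 3 5 → sum 24
1 12 3 5 25 → sum 46
12 3 5 25 10 → sum 55
3 5 25 10 1 → sum 44
5 25 10 1 24 → sum 65
25 10 1 24 11 → sum 71
10 1 24 11 9 → sum 55
1 24 11 9 1 → sum 46
24 11 9 1 13 → sum 58
11 9 1 13 25 → sum 59
Least of these is 24.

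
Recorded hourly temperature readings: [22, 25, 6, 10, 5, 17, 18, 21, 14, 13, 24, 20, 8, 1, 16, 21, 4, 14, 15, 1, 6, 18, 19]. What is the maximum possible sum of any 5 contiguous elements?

92

Each size-5 window and its sum:
(22, 25, 6, 10, 5) → sum 68
(25, 6, 10, 5, 17) → sum 63
(6, 10, 5, 17, 18) → sum 56
(10, 5, 17, 18, 21) → sum 71
(5, 17, 18, 21, 14) → sum 75
(17, 18, 21, 14, 13) → sum 83
(18, 21, 14, 13, 24) → sum 90
(21, 14, 13, 24, 20) → sum 92
(14, 13, 24, 20, 8) → sum 79
(13, 24, 20, 8, 1) → sum 66
(24, 20, 8, 1, 16) → sum 69
(20, 8, 1, 16, 21) → sum 66
(8, 1, 16, 21, 4) → sum 50
(1, 16, 21, 4, 14) → sum 56
(16, 21, 4, 14, 15) → sum 70
(21, 4, 14, 15, 1) → sum 55
(4, 14, 15, 1, 6) → sum 40
(14, 15, 1, 6, 18) → sum 54
(15, 1, 6, 18, 19) → sum 59
Maximum of these is 92.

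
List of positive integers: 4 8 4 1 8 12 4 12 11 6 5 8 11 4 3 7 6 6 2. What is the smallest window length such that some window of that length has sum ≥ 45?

5

add 4: running sum 4 < 45
add 8: running sum 12 < 45
add 4: running sum 16 < 45
add 1: running sum 17 < 45
add 8: running sum 25 < 45
add 12: running sum 37 < 45
add 4: running sum 41 < 45
end 7: [8, 4, 1, 8, 12, 4, 12] sum 49, len 7
end 8: [8, 12, 4, 12, 11] sum 47, len 5
end 9: [12, 4, 12, 11, 6] sum 45, len 5
end 10: [12, 4, 12, 11, 6, 5] sum 50, len 6
end 11: [4, 12, 11, 6, 5, 8] sum 46, len 6
end 12: [12, 11, 6, 5, 8, 11] sum 53, len 6
end 13: [11, 6, 5, 8, 11, 4] sum 45, len 6
end 14: [11, 6, 5, 8, 11, 4, 3] sum 48, len 7
end 15: [11, 6, 5, 8, 11, 4, 3, 7] sum 55, len 8
end 16: [6, 5, 8, 11, 4, 3, 7, 6] sum 50, len 8
end 17: [8, 11, 4, 3, 7, 6, 6] sum 45, len 7
end 18: [8, 11, 4, 3, 7, 6, 6, 2] sum 47, len 8
Shortest qualifying length: 5.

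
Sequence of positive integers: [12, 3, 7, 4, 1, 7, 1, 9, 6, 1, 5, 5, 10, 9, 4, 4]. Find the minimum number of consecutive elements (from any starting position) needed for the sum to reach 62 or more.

12

add 12: running sum 12 < 62
add 3: running sum 15 < 62
add 7: running sum 22 < 62
add 4: running sum 26 < 62
add 1: running sum 27 < 62
add 7: running sum 34 < 62
add 1: running sum 35 < 62
add 9: running sum 44 < 62
add 6: running sum 50 < 62
add 1: running sum 51 < 62
add 5: running sum 56 < 62
add 5: running sum 61 < 62
add 10: shortest ending here [12, 3, 7, 4, 1, 7, 1, 9, 6, 1, 5, 5, 10] sum 71, len 13
add 9: shortest ending here [7, 4, 1, 7, 1, 9, 6, 1, 5, 5, 10, 9] sum 65, len 12
add 4: shortest ending here [4, 1, 7, 1, 9, 6, 1, 5, 5, 10, 9, 4] sum 62, len 12
add 4: shortest ending here [1, 7, 1, 9, 6, 1, 5, 5, 10, 9, 4, 4] sum 62, len 12
Shortest qualifying length: 12.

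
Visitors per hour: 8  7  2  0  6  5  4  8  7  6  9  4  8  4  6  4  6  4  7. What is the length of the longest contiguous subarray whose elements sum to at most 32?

add 8: [8] sum 8, len 1
add 7: [8, 7] sum 15, len 2
add 2: [8, 7, 2] sum 17, len 3
add 0: [8, 7, 2, 0] sum 17, len 4
add 6: [8, 7, 2, 0, 6] sum 23, len 5
add 5: [8, 7, 2, 0, 6, 5] sum 28, len 6
add 4: [8, 7, 2, 0, 6, 5, 4] sum 32, len 7
add 8: [7, 2, 0, 6, 5, 4, 8] sum 32, len 7
add 7: [2, 0, 6, 5, 4, 8, 7] sum 32, len 7
add 6: [5, 4, 8, 7, 6] sum 30, len 5
add 9: [8, 7, 6, 9] sum 30, len 4
add 4: [7, 6, 9, 4] sum 26, len 4
add 8: [6, 9, 4, 8] sum 27, len 4
add 4: [6, 9, 4, 8, 4] sum 31, len 5
add 6: [9, 4, 8, 4, 6] sum 31, len 5
add 4: [4, 8, 4, 6, 4] sum 26, len 5
add 6: [4, 8, 4, 6, 4, 6] sum 32, len 6
add 4: [8, 4, 6, 4, 6, 4] sum 32, len 6
add 7: [4, 6, 4, 6, 4, 7] sum 31, len 6
Longest length seen: 7.

7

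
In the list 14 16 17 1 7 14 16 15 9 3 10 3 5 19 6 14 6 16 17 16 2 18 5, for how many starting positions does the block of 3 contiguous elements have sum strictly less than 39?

14 16 17 → sum 47
16 17 1 → sum 34  < 39 ✓
17 1 7 → sum 25  < 39 ✓
1 7 14 → sum 22  < 39 ✓
7 14 16 → sum 37  < 39 ✓
14 16 15 → sum 45
16 15 9 → sum 40
15 9 3 → sum 27  < 39 ✓
9 3 10 → sum 22  < 39 ✓
3 10 3 → sum 16  < 39 ✓
10 3 5 → sum 18  < 39 ✓
3 5 19 → sum 27  < 39 ✓
5 19 6 → sum 30  < 39 ✓
19 6 14 → sum 39
6 14 6 → sum 26  < 39 ✓
14 6 16 → sum 36  < 39 ✓
6 16 17 → sum 39
16 17 16 → sum 49
17 16 2 → sum 35  < 39 ✓
16 2 18 → sum 36  < 39 ✓
2 18 5 → sum 25  < 39 ✓
15 windows satisfy the condition.

15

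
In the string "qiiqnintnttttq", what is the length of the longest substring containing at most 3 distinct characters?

add q: window [q] (1 distinct), len 1
add i: window [q, i] (2 distinct), len 2
add i: window [q, i, i] (2 distinct), len 3
add q: window [q, i, i, q] (2 distinct), len 4
add n: window [q, i, i, q, n] (3 distinct), len 5
add i: window [q, i, i, q, n, i] (3 distinct), len 6
add n: window [q, i, i, q, n, i, n] (3 distinct), len 7
add t: window [n, i, n, t] (3 distinct), len 4
add n: window [n, i, n, t, n] (3 distinct), len 5
add t: window [n, i, n, t, n, t] (3 distinct), len 6
add t: window [n, i, n, t, n, t, t] (3 distinct), len 7
add t: window [n, i, n, t, n, t, t, t] (3 distinct), len 8
add t: window [n, i, n, t, n, t, t, t, t] (3 distinct), len 9
add q: window [n, t, n, t, t, t, t, q] (3 distinct), len 8
Longest length with ≤3 distinct: 9.

9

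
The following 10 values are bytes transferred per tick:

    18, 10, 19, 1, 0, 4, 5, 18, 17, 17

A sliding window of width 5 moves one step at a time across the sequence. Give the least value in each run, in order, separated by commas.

0, 0, 0, 0, 0, 4

[18, 10, 19, 1, 0] → min 0
[10, 19, 1, 0, 4] → min 0
[19, 1, 0, 4, 5] → min 0
[1, 0, 4, 5, 18] → min 0
[0, 4, 5, 18, 17] → min 0
[4, 5, 18, 17, 17] → min 4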